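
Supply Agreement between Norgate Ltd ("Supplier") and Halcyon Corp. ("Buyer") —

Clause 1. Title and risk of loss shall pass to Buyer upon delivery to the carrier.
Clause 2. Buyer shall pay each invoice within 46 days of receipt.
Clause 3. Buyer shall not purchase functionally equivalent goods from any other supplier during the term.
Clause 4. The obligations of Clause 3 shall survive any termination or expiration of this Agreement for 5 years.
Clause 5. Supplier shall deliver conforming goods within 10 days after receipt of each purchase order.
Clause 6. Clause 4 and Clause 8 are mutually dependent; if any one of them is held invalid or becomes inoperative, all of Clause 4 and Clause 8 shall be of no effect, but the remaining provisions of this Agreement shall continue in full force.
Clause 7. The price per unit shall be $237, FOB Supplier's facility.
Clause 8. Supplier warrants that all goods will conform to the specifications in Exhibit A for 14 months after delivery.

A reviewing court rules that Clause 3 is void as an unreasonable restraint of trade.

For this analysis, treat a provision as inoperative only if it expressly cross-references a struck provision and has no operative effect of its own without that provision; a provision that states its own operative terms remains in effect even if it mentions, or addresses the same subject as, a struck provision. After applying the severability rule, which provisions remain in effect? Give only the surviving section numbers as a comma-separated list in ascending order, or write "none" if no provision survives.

1, 2, 5, 6, 7

Clause 3 is struck. The only function of Clause 4 is the survival period for Clause 3, so it cannot stand once Clause 3 is removed. Clause 6 declares Clause 4 and Clause 8 mutually dependent; since one of them has fallen, all of them are of no effect. That brings down Clause 8 as well. The remainder continues in force under Clause 6. Clause 1, Clause 2, Clause 5, Clause 6, and Clause 7 remain in effect.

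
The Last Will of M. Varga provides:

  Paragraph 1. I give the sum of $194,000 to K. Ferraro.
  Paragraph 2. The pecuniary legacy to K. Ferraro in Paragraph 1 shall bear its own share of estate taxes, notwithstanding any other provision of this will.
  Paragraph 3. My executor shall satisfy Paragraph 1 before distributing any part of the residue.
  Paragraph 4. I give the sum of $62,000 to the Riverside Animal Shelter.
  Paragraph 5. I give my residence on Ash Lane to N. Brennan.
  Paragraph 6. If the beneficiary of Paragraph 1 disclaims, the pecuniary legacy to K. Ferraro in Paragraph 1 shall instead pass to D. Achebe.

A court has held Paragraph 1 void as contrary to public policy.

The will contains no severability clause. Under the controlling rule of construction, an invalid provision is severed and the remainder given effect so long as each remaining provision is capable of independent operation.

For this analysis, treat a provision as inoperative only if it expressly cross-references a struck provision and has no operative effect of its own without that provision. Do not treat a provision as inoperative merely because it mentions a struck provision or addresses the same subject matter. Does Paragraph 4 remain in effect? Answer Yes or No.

Yes

Paragraph 1 is struck. The only function of Paragraph 2 is the tax charge on Paragraph 1, so it cannot stand once Paragraph 1 is removed. Paragraph 3 operates only by reference to Paragraph 1, so it falls with Paragraph 1. The only function of Paragraph 6 is the alternative disposition for Paragraph 1, so it cannot stand once Paragraph 1 is removed. Under the stated default rule, only provisions that cannot operate independently fall away; the rest are enforced. Paragraph 4 and Paragraph 5 remain in effect. Paragraph 4 is among the surviving provisions, so the answer is yes.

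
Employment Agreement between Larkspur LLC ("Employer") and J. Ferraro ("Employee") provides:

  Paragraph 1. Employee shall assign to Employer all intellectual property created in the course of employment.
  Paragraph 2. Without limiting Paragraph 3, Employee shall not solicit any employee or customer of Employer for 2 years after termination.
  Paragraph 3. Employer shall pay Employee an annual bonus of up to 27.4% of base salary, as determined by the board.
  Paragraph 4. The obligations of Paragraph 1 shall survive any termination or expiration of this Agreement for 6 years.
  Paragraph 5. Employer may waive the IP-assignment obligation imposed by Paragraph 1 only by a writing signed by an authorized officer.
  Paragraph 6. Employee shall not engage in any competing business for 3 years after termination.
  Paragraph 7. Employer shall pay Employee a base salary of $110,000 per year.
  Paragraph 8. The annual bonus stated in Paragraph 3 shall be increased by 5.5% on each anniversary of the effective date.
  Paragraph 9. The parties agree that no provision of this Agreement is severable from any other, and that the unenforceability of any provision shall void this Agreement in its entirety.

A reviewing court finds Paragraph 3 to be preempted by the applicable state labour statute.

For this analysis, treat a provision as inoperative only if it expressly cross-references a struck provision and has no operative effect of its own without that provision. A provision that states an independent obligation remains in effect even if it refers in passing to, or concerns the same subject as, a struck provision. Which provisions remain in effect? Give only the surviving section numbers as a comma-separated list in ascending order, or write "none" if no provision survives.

Paragraph 3 is struck. The whole of Paragraph 8 is the escalation of the annual bonus, defined by reference to Paragraph 3, so Paragraph 8 cannot stand once Paragraph 3 is removed. Paragraph 9 provides that the Agreement is not severable, so the invalidity of any one provision voids the entire Agreement. No provision of the Agreement survives.

none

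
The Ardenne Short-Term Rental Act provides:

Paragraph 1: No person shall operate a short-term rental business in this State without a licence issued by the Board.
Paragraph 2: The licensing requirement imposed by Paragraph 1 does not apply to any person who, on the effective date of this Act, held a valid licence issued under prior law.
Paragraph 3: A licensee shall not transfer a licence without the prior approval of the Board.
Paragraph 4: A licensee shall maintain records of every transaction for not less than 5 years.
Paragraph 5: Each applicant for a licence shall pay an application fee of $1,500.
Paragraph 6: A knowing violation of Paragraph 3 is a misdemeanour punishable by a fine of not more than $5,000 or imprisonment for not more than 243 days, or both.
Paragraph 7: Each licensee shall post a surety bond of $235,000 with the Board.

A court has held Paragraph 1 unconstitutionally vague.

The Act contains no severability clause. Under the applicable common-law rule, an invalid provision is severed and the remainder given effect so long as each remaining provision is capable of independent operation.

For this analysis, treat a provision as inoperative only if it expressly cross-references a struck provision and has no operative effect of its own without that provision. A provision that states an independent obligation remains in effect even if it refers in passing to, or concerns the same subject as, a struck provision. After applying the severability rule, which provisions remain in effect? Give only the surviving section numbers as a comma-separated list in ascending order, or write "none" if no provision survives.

Paragraph 1 is struck. The only function of Paragraph 2 is the grandfather exemption from Paragraph 1, so it cannot stand once Paragraph 1 is removed. Under the stated default rule, only provisions that cannot operate independently fall away; the rest are enforced. Paragraph 3, Paragraph 4, Paragraph 5, Paragraph 6, and Paragraph 7 remain in effect.

3, 4, 5, 6, 7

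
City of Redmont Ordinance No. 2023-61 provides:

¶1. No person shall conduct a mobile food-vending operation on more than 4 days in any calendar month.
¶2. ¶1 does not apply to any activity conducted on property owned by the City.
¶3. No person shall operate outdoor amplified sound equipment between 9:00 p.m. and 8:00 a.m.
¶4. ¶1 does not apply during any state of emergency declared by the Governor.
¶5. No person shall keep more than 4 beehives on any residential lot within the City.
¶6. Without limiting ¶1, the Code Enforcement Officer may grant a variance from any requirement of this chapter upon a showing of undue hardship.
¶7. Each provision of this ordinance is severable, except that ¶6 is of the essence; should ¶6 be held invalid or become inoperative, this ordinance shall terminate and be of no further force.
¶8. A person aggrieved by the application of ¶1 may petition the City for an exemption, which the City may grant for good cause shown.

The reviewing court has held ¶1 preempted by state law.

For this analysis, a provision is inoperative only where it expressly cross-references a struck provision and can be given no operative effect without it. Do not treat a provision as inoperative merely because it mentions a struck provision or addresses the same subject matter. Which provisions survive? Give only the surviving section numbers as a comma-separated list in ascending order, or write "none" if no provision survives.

3, 5, 6, 7

¶1 is struck. ¶2 operates only by reference to ¶1, so it falls with ¶1. ¶4 has no operative effect of its own apart from ¶1 and is therefore inoperative. ¶8 merely fixes the exemption procedure for ¶1; with ¶1 gone it has nothing to operate on and falls away. Although ¶6 refers to ¶1, its operative terms do not depend on ¶1, so it remains in effect. ¶7 makes ¶6 an essential term, but ¶6 is unaffected, so the severability proviso in ¶7 preserves the remaining provisions. That leaves ¶3, ¶5, ¶6, and ¶7 in effect.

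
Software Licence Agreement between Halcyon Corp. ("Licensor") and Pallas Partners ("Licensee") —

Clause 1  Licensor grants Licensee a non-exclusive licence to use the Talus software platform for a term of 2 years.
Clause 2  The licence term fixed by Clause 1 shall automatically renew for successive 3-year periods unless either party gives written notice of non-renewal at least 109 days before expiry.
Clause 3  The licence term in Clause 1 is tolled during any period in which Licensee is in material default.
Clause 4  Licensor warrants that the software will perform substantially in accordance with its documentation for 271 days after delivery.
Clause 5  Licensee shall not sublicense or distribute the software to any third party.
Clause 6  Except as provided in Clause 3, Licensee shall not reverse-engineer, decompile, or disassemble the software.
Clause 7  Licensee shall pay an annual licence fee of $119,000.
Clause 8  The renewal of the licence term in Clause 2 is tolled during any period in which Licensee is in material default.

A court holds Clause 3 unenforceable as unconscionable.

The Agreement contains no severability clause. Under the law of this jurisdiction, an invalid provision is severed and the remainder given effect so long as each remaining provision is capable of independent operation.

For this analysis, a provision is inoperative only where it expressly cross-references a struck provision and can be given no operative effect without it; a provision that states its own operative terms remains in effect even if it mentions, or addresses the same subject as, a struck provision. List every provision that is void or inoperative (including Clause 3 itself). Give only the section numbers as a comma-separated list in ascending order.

3

Clause 3 is struck. Although Clause 6 refers to Clause 3, its operative terms do not depend on Clause 3, so it remains in effect. No other provision's operative terms depend on Clause 3. Under the stated default rule, only provisions that cannot operate independently fall away; the rest are enforced. The provisions still in force are Clause 1, Clause 2, Clause 4, Clause 5, Clause 6, Clause 7, and Clause 8.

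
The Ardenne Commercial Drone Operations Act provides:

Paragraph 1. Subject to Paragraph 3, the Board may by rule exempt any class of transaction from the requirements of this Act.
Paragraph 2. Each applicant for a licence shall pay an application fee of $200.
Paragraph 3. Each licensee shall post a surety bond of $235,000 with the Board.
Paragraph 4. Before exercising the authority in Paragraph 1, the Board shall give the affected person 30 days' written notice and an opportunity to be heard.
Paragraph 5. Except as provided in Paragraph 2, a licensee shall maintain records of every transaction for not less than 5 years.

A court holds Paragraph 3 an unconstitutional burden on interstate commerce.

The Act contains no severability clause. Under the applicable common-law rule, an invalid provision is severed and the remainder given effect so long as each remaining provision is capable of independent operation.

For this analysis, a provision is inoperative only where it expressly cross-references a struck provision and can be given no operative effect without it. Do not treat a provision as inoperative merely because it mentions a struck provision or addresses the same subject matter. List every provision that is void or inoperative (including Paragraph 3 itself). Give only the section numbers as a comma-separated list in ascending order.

3

Paragraph 3 is struck. Although Paragraph 1 refers to Paragraph 3, its operative terms do not depend on Paragraph 3, so it remains in effect. No other provision's operative terms depend on Paragraph 3. Under the stated default rule, only provisions that cannot operate independently fall away; the rest are enforced. The provisions still in force are Paragraph 1, Paragraph 2, Paragraph 4, and Paragraph 5.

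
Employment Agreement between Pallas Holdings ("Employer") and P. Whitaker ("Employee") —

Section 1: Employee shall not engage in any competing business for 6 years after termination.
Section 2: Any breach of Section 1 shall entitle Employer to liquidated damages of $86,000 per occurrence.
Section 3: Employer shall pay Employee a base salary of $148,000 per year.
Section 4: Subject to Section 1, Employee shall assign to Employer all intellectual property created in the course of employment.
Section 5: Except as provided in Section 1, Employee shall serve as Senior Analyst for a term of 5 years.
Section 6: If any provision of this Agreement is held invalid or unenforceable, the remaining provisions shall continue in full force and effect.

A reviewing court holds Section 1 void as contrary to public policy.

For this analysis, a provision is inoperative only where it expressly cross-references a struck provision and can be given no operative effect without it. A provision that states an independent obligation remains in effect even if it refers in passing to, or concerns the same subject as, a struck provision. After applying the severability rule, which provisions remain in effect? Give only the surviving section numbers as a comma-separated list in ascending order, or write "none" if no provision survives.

3, 4, 5, 6

Section 1 is struck. The whole of Section 2 is the liquidated-damages amount, defined by reference to Section 1, so Section 2 cannot stand once Section 1 is removed. Although Section 5 refers to Section 1, its operative terms do not depend on Section 1, so it remains in effect. Although Section 4 refers to Section 1, its operative terms do not depend on Section 1, so it remains in effect. Under the severability clause in Section 6, the remaining provisions continue in force. That leaves Section 3, Section 4, Section 5, and Section 6 in effect.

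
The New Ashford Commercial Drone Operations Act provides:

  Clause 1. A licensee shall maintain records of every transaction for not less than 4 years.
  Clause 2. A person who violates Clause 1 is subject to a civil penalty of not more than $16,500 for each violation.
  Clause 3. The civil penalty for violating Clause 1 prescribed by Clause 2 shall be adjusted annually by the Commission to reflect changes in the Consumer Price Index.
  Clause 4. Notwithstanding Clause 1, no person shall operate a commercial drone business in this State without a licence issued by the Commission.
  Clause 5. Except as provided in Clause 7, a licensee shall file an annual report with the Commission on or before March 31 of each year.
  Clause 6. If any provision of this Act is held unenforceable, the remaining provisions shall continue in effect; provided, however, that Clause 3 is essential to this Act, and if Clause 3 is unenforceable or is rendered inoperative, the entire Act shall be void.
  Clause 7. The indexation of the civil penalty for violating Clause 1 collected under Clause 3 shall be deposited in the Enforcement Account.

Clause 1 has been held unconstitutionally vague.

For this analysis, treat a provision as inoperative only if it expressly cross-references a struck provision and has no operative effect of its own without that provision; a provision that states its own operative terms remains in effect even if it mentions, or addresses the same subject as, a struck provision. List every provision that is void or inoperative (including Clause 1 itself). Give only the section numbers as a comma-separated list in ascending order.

1, 2, 3, 4, 5, 6, 7

Clause 1 is struck. Clause 2 merely fixes the civil penalty for violating Clause 1; with Clause 1 gone it has nothing to operate on and falls away. The whole of Clause 3 is the indexation of the civil penalty for violating Clause 1, defined by reference to Clause 2, so Clause 3 cannot stand once Clause 2 is removed. Clause 7 does nothing except set the disposition of the indexation of the civil penalty for violating Clause 1 by reference to Clause 3; with Clause 3 gone it has no independent effect and is inoperative. Clause 6 makes Clause 3 an essential term, and Clause 3 has been rendered inoperative by the cascade; under Clause 6, the entire Act is therefore void. No provision of the Act survives.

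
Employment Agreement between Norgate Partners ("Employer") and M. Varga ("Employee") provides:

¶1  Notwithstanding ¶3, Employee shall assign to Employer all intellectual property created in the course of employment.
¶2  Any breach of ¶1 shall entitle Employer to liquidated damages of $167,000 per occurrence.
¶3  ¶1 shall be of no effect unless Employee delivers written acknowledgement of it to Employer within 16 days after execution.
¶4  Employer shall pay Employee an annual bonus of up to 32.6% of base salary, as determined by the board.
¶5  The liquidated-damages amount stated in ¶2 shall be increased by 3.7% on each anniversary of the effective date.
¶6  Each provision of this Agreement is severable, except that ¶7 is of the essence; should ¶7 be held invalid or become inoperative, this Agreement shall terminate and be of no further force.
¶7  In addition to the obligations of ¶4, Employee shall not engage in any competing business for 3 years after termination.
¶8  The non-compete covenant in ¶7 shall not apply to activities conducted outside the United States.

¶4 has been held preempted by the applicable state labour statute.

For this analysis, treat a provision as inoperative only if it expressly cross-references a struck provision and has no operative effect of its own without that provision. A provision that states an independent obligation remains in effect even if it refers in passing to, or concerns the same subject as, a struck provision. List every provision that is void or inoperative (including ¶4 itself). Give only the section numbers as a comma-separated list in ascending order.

¶4 is struck. Although ¶7 refers to ¶4, its operative terms do not depend on ¶4, so it remains in effect. Nothing else in the Agreement is defined by reference to ¶4. ¶6 makes ¶7 an essential term, but ¶7 is unaffected, so the severability proviso in ¶6 preserves the remaining provisions. The provisions still in force are ¶1, ¶2, ¶3, ¶5, ¶6, ¶7, and ¶8.

4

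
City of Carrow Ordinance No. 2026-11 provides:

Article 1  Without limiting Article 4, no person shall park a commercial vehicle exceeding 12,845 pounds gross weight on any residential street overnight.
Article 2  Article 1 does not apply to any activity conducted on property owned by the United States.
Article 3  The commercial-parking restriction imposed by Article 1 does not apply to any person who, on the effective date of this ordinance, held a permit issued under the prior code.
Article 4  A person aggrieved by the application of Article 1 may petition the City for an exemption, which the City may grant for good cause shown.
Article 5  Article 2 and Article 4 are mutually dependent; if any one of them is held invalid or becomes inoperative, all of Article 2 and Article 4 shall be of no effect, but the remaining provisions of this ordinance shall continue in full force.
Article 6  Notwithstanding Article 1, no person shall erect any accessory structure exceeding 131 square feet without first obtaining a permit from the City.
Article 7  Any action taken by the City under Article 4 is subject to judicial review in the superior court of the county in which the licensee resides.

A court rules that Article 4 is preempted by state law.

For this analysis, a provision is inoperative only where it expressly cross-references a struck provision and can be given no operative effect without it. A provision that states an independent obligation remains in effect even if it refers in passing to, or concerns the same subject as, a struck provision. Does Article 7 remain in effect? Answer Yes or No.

No

Article 4 is struck. Article 7 operates only by reference to Article 4, so it falls with Article 4. Article 1 mentions Article 4 but its own obligation stands independently of Article 4, so Article 1 is not affected. Article 5 declares Article 2 and Article 4 mutually dependent; since one of them has fallen, all of them are of no effect. That brings down Article 2 as well. The remainder continues in force under Article 5. Article 1, Article 3, Article 5, and Article 6 remain in effect. Article 7 is among the inoperative provisions, so the answer is no.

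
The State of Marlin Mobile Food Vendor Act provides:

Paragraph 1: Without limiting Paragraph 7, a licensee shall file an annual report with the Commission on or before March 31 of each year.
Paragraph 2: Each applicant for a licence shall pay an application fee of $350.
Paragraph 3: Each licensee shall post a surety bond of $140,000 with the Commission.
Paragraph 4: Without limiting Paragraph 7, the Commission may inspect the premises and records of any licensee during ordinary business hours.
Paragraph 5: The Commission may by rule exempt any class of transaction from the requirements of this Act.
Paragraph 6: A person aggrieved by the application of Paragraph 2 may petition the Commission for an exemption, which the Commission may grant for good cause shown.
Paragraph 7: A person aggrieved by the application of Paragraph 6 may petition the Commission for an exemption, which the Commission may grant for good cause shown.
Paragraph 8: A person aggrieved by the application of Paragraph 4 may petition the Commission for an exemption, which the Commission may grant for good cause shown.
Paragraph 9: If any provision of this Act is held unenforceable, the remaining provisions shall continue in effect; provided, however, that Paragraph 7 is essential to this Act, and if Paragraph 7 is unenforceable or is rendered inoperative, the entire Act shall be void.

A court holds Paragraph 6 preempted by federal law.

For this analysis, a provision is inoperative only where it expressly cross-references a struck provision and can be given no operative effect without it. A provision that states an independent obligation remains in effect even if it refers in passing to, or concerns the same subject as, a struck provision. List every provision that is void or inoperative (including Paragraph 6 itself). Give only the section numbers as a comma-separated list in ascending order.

1, 2, 3, 4, 5, 6, 7, 8, 9

Paragraph 6 is struck. Paragraph 7 merely fixes the exemption procedure for Paragraph 6; with Paragraph 6 gone it has nothing to operate on and falls away. Paragraph 9 makes Paragraph 7 an essential term, and Paragraph 7 has been rendered inoperative by the cascade; under Paragraph 9, the entire Act is therefore void. No provision of the Act survives.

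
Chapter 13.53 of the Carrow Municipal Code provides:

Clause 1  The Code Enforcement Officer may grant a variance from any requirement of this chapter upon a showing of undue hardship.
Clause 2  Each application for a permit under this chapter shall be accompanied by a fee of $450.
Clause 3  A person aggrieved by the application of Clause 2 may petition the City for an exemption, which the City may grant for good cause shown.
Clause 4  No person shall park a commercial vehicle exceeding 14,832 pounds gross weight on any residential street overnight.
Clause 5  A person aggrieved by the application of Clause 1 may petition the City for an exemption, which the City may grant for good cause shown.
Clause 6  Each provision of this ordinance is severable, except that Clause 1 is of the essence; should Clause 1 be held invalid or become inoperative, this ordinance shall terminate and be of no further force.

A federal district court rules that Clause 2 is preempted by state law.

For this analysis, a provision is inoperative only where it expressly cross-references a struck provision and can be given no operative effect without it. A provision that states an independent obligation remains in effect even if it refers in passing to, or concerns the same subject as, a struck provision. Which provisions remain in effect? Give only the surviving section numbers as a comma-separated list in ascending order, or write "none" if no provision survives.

Clause 2 is struck. Clause 3 operates only by reference to Clause 2, so it falls with Clause 2. Clause 6 makes Clause 1 an essential term, but Clause 1 is unaffected, so the severability proviso in Clause 6 preserves the remaining provisions. Clause 1, Clause 4, Clause 5, and Clause 6 remain in effect.

1, 4, 5, 6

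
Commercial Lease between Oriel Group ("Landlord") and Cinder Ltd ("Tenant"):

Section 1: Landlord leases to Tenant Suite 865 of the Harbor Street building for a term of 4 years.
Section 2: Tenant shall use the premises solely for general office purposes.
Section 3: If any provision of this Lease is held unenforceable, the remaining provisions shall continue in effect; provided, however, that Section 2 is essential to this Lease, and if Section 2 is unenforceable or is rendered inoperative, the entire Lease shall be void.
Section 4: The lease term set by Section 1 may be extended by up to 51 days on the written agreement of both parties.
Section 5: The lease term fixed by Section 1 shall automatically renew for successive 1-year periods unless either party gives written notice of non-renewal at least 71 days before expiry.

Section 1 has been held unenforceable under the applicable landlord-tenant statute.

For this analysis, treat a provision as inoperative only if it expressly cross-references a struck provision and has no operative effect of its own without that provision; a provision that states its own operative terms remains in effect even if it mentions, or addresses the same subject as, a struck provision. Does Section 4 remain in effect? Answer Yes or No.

Section 1 is struck. The whole of Section 4 is the extension of the lease term, defined by reference to Section 1, so Section 4 cannot stand once Section 1 is removed. Section 5 does nothing except set the renewal of the lease term by reference to Section 1; with Section 1 gone it has no independent effect and is inoperative. Section 3 makes Section 2 an essential term, but Section 2 is unaffected, so the severability proviso in Section 3 preserves the remaining provisions. That leaves Section 2 and Section 3 in effect. Section 4 is among the inoperative provisions, so the answer is no.

No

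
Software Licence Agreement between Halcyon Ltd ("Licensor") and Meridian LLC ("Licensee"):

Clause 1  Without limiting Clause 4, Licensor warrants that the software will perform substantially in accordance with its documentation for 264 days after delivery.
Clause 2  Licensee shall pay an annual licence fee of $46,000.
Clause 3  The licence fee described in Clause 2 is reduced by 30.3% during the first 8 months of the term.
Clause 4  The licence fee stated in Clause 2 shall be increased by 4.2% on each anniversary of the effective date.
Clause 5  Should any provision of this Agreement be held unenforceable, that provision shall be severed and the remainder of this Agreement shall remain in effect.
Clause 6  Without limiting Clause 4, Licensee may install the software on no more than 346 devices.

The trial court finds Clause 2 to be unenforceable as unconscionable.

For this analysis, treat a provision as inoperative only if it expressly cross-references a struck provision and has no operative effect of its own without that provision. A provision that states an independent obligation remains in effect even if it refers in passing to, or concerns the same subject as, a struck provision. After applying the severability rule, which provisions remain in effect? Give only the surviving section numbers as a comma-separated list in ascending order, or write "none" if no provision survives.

1, 5, 6

Clause 2 is struck. The whole of Clause 3 is the introductory reduction to the licence fee, defined by reference to Clause 2, so Clause 3 cannot stand once Clause 2 is removed. Clause 4 does nothing except set the escalation of the licence fee by reference to Clause 2; with Clause 2 gone it has no independent effect and is inoperative. Clause 6 mentions Clause 4 but its own obligation stands independently of Clause 4, so Clause 6 is not affected. Clause 1 mentions Clause 4 but its own obligation stands independently of Clause 4, so Clause 1 is not affected. Under the severability clause in Clause 5, the remaining provisions continue in force. That leaves Clause 1, Clause 5, and Clause 6 in effect.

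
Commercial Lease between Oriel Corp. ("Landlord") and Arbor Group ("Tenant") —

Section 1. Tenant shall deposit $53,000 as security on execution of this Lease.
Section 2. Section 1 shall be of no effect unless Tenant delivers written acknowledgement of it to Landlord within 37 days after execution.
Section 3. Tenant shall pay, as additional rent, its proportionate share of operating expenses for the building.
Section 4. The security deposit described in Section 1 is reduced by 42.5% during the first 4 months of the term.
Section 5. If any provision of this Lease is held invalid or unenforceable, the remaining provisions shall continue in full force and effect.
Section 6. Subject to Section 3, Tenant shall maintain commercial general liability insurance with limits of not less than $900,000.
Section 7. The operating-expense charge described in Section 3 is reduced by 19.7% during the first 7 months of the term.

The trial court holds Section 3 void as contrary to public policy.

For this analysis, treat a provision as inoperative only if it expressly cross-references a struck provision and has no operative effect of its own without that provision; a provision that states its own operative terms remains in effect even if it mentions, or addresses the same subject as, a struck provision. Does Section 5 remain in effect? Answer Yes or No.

Section 3 is struck. Section 7 has no operative effect of its own apart from Section 3 and is therefore inoperative. Although Section 6 refers to Section 3, its operative terms do not depend on Section 3, so it remains in effect. Under the severability clause in Section 5, the remaining provisions continue in force. The provisions still in force are Section 1, Section 2, Section 4, Section 5, and Section 6. Section 5 is among the surviving provisions, so the answer is yes.

Yes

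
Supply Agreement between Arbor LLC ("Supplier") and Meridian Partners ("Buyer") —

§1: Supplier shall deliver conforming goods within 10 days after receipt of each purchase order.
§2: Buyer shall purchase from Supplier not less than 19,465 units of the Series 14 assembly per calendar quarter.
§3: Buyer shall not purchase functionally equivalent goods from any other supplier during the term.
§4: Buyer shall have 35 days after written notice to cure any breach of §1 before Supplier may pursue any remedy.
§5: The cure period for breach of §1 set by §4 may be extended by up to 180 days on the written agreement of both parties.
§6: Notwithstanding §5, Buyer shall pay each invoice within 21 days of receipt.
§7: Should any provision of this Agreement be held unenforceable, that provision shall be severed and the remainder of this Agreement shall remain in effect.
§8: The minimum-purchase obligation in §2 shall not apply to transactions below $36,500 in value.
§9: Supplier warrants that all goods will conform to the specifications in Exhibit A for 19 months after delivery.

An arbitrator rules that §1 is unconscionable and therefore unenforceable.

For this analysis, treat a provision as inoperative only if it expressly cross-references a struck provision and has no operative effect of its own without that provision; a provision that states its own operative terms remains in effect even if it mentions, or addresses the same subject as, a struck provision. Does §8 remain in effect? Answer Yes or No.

Yes

§1 is struck. §4 merely fixes the cure period for breach of §1; with §1 gone it has nothing to operate on and falls away. §5 has no operative effect of its own apart from §4 and is therefore inoperative. §6 mentions §5 but its own obligation stands independently of §5, so §6 is not affected. §7 is a severability clause and preserves every provision that can still be given independent effect. §2, §3, §6, §7, §8, and §9 remain in effect. §8 is among the surviving provisions, so the answer is yes.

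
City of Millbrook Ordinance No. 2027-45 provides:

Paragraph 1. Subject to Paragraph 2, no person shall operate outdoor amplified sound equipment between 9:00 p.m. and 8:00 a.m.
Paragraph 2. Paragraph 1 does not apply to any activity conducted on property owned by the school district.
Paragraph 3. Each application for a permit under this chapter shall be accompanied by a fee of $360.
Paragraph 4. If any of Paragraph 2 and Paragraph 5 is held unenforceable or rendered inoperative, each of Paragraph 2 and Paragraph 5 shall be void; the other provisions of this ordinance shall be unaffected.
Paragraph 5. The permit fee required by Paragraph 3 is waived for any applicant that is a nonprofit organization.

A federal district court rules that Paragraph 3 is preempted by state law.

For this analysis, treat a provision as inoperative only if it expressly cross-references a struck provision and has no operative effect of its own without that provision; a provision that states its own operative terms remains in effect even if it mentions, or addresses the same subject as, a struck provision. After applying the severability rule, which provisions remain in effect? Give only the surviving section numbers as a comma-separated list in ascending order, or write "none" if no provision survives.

1, 4

Paragraph 3 is struck. Paragraph 5 has no operative effect of its own apart from Paragraph 3 and is therefore inoperative. Paragraph 1 mentions Paragraph 2 but its own obligation stands independently of Paragraph 2, so Paragraph 1 is not affected. Paragraph 4 declares Paragraph 2 and Paragraph 5 mutually dependent; since one of them has fallen, all of them are of no effect. That brings down Paragraph 2 as well. The remainder continues in force under Paragraph 4. That leaves Paragraph 1 and Paragraph 4 in effect.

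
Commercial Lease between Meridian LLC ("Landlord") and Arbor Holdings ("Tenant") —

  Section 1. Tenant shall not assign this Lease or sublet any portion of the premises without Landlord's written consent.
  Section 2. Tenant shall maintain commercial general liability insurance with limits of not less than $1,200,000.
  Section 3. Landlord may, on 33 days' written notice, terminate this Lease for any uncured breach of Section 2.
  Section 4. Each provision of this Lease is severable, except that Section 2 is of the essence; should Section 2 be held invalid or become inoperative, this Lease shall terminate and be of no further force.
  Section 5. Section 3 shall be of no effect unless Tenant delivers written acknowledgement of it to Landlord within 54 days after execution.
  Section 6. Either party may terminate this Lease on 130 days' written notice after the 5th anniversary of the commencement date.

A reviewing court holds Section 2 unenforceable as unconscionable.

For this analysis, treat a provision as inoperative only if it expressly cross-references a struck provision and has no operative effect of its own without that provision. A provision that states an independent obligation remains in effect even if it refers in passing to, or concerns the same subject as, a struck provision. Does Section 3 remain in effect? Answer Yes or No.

Section 2 is struck. Section 3 merely fixes the termination right for breach of Section 2; with Section 2 gone it has nothing to operate on and falls away. Section 5 merely fixes the acknowledgement condition for Section 3; with Section 3 gone it has nothing to operate on and falls away. Section 4 makes Section 2 an essential term, and Section 2 is the provision held invalid; under Section 4, the entire Lease is therefore void. No provision of the Lease survives. Section 3 is among the inoperative provisions, so the answer is no.

No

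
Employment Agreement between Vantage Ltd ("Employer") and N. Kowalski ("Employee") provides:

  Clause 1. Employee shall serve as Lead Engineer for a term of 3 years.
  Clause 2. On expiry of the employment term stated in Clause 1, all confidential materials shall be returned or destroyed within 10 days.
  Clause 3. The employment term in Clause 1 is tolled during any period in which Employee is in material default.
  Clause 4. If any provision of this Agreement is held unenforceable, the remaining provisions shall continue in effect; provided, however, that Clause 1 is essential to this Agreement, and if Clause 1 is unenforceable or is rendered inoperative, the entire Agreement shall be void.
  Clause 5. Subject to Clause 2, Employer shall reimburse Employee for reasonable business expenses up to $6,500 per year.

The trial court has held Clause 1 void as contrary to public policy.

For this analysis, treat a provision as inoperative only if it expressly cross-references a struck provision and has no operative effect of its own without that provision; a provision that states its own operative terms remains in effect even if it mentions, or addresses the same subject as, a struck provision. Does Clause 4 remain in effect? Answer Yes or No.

Clause 1 is struck. The only function of Clause 2 is the return obligation tied to Clause 1, so it cannot stand once Clause 1 is removed. Clause 3 does nothing except set the tolling of the employment term by reference to Clause 1; with Clause 1 gone it has no independent effect and is inoperative. Clause 4 makes Clause 1 an essential term, and Clause 1 is the provision held invalid; under Clause 4, the entire Agreement is therefore void. No provision of the Agreement survives. Clause 4 is among the inoperative provisions, so the answer is no.

No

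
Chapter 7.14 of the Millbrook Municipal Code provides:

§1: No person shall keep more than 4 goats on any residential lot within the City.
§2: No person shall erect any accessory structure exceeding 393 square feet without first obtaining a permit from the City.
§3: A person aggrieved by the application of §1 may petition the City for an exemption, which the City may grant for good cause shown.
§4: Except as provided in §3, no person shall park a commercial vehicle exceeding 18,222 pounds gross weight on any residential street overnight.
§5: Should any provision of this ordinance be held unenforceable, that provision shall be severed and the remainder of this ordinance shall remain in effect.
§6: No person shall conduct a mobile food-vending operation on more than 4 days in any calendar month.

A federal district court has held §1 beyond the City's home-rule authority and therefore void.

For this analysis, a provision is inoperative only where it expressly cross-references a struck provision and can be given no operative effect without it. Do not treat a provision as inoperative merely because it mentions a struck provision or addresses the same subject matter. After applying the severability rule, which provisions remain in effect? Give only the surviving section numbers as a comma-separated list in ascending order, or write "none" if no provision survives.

§1 is struck. §3 has no operative effect of its own apart from §1 and is therefore inoperative. Although §4 refers to §3, its operative terms do not depend on §3, so it remains in effect. Under the severability clause in §5, the remaining provisions continue in force. That leaves §2, §4, §5, and §6 in effect.

2, 4, 5, 6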